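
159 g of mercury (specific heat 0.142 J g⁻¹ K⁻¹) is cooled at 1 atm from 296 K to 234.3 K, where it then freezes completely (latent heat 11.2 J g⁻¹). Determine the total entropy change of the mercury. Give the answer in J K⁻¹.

Cooling step: ΔS₁ = m c ln(T_tr/T_i) = 159 × 0.142 × ln(234.3/296) = -5.278 J/K.
Phase change: ΔS₂ = −mL/T_tr = −159 × 11.2 / 234.3 = -7.601 J/K.
ΔS_total = (-5.278) + (-7.601) = -12.9 J/K.

ΔS = -12.9 J/K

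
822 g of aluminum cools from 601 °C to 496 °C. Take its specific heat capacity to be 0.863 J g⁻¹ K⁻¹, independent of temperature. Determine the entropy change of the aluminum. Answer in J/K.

ΔS = -90.8 J/K

In kelvin: T₁ = 874.15 K, T₂ = 769.15 K. ΔS = ∫dQ_rev/T = m c ln(T₂/T₁) = 822 × 0.863 × ln(769.15/874.15) = -90.8 J/K.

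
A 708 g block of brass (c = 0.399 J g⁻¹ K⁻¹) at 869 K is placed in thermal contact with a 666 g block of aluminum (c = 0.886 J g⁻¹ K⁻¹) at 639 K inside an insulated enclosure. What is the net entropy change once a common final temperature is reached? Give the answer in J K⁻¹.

ΔS_total = 9.33 J/K

Energy balance: T_f = (m₁c₁T₁ + m₂c₂T₂)/(m₁c₁ + m₂c₂) = 713.46 K.
ΔS₁ = m₁c₁ ln(T_f/T₁) = 282.492 × ln(713.46/869) = -55.71 J/K.
ΔS₂ = m₂c₂ ln(T_f/T₂) = 590.076 × ln(713.46/639) = 65.04 J/K.
ΔS_total = -55.71 + 65.04 = 9.33 J/K.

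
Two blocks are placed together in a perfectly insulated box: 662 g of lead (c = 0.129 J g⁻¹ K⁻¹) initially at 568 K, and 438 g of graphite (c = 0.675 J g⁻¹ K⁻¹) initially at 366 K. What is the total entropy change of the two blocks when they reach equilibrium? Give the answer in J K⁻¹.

Energy balance: T_f = (m₁c₁T₁ + m₂c₂T₂)/(m₁c₁ + m₂c₂) = 411.27 K.
ΔS₁ = m₁c₁ ln(T_f/T₁) = 85.398 × ln(411.27/568) = -27.57 J/K.
ΔS₂ = m₂c₂ ln(T_f/T₂) = 295.65 × ln(411.27/366) = 34.48 J/K.
ΔS_total = -27.57 + 34.48 = 6.91 J/K.

ΔS_total = 6.91 J/K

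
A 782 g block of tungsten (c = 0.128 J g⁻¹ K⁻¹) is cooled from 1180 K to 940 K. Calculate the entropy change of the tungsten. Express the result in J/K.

ΔS = -22.8 J/K

ΔS = ∫dQ_rev/T = m c ln(T₂/T₁) = 782 × 0.128 × ln(940/1180) = -22.8 J/K.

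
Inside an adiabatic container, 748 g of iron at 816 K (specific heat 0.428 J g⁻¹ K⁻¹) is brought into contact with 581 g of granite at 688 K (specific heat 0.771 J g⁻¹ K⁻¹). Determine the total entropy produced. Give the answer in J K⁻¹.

Energy balance: T_f = (m₁c₁T₁ + m₂c₂T₂)/(m₁c₁ + m₂c₂) = 741.35 K.
ΔS₁ = m₁c₁ ln(T_f/T₁) = 320.144 × ln(741.35/816) = -30.715 J/K.
ΔS₂ = m₂c₂ ln(T_f/T₂) = 447.951 × ln(741.35/688) = 33.455 J/K.
ΔS_total = -30.715 + 33.455 = 2.74 J/K.

ΔS_total = 2.74 J/K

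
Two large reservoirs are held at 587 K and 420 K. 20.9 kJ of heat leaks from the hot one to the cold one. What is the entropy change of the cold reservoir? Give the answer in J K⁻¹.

ΔS_cold = 49.8 J/K

The cold reservoir gains heat Q, so ΔS_cold = +Q/T_C = 20900/420 = 49.8 J/K.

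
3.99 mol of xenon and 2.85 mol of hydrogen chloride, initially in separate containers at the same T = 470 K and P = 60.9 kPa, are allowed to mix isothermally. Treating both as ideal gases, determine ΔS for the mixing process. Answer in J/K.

Mole fractions: x_A = 3.99/6.84 = 0.583, x_B = 0.417.
ΔS_mix = −R(n_A ln x_A + n_B ln x_B) = −8.314 × (3.99 ln 0.583 + 2.85 ln 0.417) = 38.6 J/K.

ΔS_mix = 38.6 J/K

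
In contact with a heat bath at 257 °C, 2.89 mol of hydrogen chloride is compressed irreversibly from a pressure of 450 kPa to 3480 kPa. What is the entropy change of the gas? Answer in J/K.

Entropy is a state function, so ΔS_gas depends only on the end states.
For an isothermal ideal gas ΔS_gas = nR ln(P₁/P₂) = 2.89 × 8.314 × ln(450/3480) = -49.1 J/K.

ΔS_gas = -49.1 J/K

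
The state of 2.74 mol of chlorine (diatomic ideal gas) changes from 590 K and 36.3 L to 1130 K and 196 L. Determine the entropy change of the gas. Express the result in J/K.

ΔS = 75.4 J/K

Entropy is a state function: ΔS = nC_V ln(T₂/T₁) + nR ln(V₂/V₁), with C_V = 5R/2 = 20.79 J mol⁻¹ K⁻¹ for a diatomic ideal gas.
ΔS = 2.74 × [20.79 × ln(1130/590) + 8.314 × ln(196/36.3)] = 75.4 J/K.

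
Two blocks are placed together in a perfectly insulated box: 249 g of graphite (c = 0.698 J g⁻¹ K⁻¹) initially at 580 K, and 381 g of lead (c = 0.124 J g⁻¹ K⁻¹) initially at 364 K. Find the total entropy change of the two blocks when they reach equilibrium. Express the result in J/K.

ΔS_total = 3.68 J/K

Energy balance: T_f = (m₁c₁T₁ + m₂c₂T₂)/(m₁c₁ + m₂c₂) = 533.83 K.
ΔS₁ = m₁c₁ ln(T_f/T₁) = 173.802 × ln(533.83/580) = -14.416 J/K.
ΔS₂ = m₂c₂ ln(T_f/T₂) = 47.244 × ln(533.83/364) = 18.091 J/K.
ΔS_total = -14.416 + 18.091 = 3.68 J/K.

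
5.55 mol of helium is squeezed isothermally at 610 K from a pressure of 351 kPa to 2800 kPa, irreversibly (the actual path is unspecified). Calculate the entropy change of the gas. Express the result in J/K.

Entropy is a state function, so ΔS_gas depends only on the end states.
For an isothermal ideal gas ΔS_gas = nR ln(P₁/P₂) = 5.55 × 8.314 × ln(351/2800) = -95.8 J/K.

ΔS_gas = -95.8 J/K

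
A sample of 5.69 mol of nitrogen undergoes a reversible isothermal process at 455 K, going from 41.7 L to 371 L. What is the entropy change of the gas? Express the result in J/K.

ΔS_gas = 103 J/K

For an isothermal ideal gas ΔS_gas = nR ln(V₂/V₁) = 5.69 × 8.314 × ln(371/41.7) = 103 J/K.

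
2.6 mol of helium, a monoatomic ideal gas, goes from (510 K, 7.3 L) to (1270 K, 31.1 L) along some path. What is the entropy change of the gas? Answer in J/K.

ΔS = 60.9 J/K

Entropy is a state function: ΔS = nC_V ln(T₂/T₁) + nR ln(V₂/V₁), with C_V = 3R/2 = 12.47 J mol⁻¹ K⁻¹ for a monoatomic ideal gas.
ΔS = 2.6 × [12.47 × ln(1270/510) + 8.314 × ln(31.1/7.3)] = 60.9 J/K.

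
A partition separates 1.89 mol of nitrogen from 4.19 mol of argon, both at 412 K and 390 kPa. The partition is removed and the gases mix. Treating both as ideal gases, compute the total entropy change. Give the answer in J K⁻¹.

Mole fractions: x_A = 1.89/6.08 = 0.311, x_B = 0.689.
ΔS_mix = −R(n_A ln x_A + n_B ln x_B) = −8.314 × (1.89 ln 0.311 + 4.19 ln 0.689) = 31.3 J/K.

ΔS_mix = 31.3 J/K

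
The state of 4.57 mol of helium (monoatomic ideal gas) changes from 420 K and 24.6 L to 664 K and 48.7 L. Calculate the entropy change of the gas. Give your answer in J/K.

ΔS = 52.1 J/K

Entropy is a state function: ΔS = nC_V ln(T₂/T₁) + nR ln(V₂/V₁), with C_V = 3R/2 = 12.47 J mol⁻¹ K⁻¹ for a monoatomic ideal gas.
ΔS = 4.57 × [12.47 × ln(664/420) + 8.314 × ln(48.7/24.6)] = 52.1 J/K.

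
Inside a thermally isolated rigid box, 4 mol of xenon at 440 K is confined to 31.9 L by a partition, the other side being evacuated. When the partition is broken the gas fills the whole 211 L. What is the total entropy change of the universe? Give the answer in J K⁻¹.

For an ideal gas in free expansion Q = 0 and W = 0, so T is unchanged.
Entropy is a state function; using a reversible isothermal path, ΔS_gas = nR ln(V₂/V₁) = 4 × 8.314 × ln(211/31.9) = 62.8 J/K.
The insulated surroundings exchange no heat, so ΔS_surr = 0 and ΔS_universe = ΔS_gas.

ΔS_universe = 62.8 J/K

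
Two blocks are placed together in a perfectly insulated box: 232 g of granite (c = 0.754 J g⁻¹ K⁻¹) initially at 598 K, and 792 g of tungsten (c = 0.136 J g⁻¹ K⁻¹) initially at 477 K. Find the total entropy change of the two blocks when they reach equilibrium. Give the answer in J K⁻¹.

Energy balance: T_f = (m₁c₁T₁ + m₂c₂T₂)/(m₁c₁ + m₂c₂) = 551.89 K.
ΔS₁ = m₁c₁ ln(T_f/T₁) = 174.928 × ln(551.89/598) = -14.04 J/K.
ΔS₂ = m₂c₂ ln(T_f/T₂) = 107.712 × ln(551.89/477) = 15.71 J/K.
ΔS_total = -14.04 + 15.71 = 1.67 J/K.

ΔS_total = 1.67 J/K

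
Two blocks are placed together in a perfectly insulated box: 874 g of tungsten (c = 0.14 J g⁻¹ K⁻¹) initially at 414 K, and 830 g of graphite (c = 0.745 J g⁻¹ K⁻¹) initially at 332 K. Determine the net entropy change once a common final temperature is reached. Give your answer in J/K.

Energy balance: T_f = (m₁c₁T₁ + m₂c₂T₂)/(m₁c₁ + m₂c₂) = 345.55 K.
ΔS₁ = m₁c₁ ln(T_f/T₁) = 122.36 × ln(345.55/414) = -22.12 J/K.
ΔS₂ = m₂c₂ ln(T_f/T₂) = 618.35 × ln(345.55/332) = 24.73 J/K.
ΔS_total = -22.12 + 24.73 = 2.61 J/K.

ΔS_total = 2.61 J/K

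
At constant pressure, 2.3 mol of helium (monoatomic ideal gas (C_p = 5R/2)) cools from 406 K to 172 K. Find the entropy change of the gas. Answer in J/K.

ΔS = -41.1 J/K

At constant pressure, ΔS = nC_p ln(T₂/T₁) with C_p = 5R/2 = 20.79 J mol⁻¹ K⁻¹.
ΔS = 2.3 × 20.79 × ln(172/406) = -41.1 J/K.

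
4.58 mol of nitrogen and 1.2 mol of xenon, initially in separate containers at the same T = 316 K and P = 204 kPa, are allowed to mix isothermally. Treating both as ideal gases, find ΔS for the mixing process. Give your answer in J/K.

Mole fractions: x_A = 4.58/5.78 = 0.792, x_B = 0.208.
ΔS_mix = −R(n_A ln x_A + n_B ln x_B) = −8.314 × (4.58 ln 0.792 + 1.2 ln 0.208) = 24.5 J/K.

ΔS_mix = 24.5 J/K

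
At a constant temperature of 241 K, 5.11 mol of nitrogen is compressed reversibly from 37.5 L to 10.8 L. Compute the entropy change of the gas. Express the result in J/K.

For an isothermal ideal gas ΔS_gas = nR ln(V₂/V₁) = 5.11 × 8.314 × ln(10.8/37.5) = -52.9 J/K.

ΔS_gas = -52.9 J/K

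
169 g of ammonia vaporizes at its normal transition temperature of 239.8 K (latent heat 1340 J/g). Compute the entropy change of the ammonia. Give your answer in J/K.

ΔS = 944 J/K

Heat absorbed by the substance: Q = mL = 169 × 1340 = 226460 J.
At constant T, ΔS = Q_rev/T = 226460 / 239.8 = 944 J/K.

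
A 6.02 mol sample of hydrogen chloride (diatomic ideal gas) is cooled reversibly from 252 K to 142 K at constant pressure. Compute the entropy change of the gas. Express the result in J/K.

At constant pressure, ΔS = nC_p ln(T₂/T₁) with C_p = 7R/2 = 29.1 J mol⁻¹ K⁻¹.
ΔS = 6.02 × 29.1 × ln(142/252) = -100 J/K.

ΔS = -100 J/K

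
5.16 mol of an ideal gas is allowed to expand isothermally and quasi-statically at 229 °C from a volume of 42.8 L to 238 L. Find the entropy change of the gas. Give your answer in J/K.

ΔS_gas = 73.6 J/K

For an isothermal ideal gas ΔS_gas = nR ln(V₂/V₁) = 5.16 × 8.314 × ln(238/42.8) = 73.6 J/K.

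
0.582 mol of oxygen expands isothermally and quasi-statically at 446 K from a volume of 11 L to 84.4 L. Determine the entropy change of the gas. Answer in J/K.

For an isothermal ideal gas ΔS_gas = nR ln(V₂/V₁) = 0.582 × 8.314 × ln(84.4/11) = 9.86 J/K.

ΔS_gas = 9.86 J/K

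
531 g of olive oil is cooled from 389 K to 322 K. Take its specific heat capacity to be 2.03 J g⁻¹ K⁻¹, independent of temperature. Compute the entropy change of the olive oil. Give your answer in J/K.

ΔS = -204 J/K

ΔS = ∫dQ_rev/T = m c ln(T₂/T₁) = 531 × 2.03 × ln(322/389) = -204 J/K.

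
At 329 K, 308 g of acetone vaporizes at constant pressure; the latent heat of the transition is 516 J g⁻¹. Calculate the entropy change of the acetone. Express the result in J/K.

ΔS = 483 J/K

Heat absorbed by the substance: Q = mL = 308 × 516 = 158928 J.
At constant T, ΔS = Q_rev/T = 158928 / 329 = 483 J/K.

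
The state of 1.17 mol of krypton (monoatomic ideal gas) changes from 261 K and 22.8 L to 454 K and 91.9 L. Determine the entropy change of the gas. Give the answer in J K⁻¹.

ΔS = 21.6 J/K

Entropy is a state function: ΔS = nC_V ln(T₂/T₁) + nR ln(V₂/V₁), with C_V = 3R/2 = 12.47 J mol⁻¹ K⁻¹ for a monoatomic ideal gas.
ΔS = 1.17 × [12.47 × ln(454/261) + 8.314 × ln(91.9/22.8)] = 21.6 J/K.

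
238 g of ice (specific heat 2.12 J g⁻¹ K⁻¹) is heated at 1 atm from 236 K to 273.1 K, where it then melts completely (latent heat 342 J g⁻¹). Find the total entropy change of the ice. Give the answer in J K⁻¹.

ΔS = 372 J/K

Warming step: ΔS₁ = m c ln(T_tr/T_i) = 238 × 2.12 × ln(273.1/236) = 73.67 J/K.
Phase change: ΔS₂ = +mL/T_tr = 238 × 342 / 273.1 = 298 J/K.
ΔS_total = (73.67) + (298) = 372 J/K.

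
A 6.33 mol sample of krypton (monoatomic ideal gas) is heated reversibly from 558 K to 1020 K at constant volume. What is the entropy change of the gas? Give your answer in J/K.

ΔS = 47.6 J/K

At constant volume, ΔS = nC_V ln(T₂/T₁) with C_V = 3R/2 = 12.47 J mol⁻¹ K⁻¹.
ΔS = 6.33 × 12.47 × ln(1020/558) = 47.6 J/K.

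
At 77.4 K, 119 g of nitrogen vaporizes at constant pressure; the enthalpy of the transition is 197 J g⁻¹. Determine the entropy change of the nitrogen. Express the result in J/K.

ΔS = 303 J/K

Heat absorbed by the substance: Q = mL = 119 × 197 = 23443 J.
At constant T, ΔS = Q_rev/T = 23443 / 77.4 = 303 J/K.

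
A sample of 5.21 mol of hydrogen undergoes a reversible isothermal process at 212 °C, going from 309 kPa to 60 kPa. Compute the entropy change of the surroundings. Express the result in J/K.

ΔS_surr = -71 J/K

For an isothermal ideal gas ΔS_gas = nR ln(P₁/P₂) = 5.21 × 8.314 × ln(309/60) = 71 J/K.
The process is reversible, so ΔS_surr = −ΔS_gas = -71 J/K and ΔS_universe = 0.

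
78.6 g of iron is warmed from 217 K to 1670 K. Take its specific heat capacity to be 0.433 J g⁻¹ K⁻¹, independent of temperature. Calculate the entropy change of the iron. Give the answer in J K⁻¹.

ΔS = ∫dQ_rev/T = m c ln(T₂/T₁) = 78.6 × 0.433 × ln(1670/217) = 69.5 J/K.

ΔS = 69.5 J/K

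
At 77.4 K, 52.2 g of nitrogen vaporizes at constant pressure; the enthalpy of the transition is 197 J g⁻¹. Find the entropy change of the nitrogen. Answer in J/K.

Heat absorbed by the substance: Q = mL = 52.2 × 197 = 10283.4 J.
At constant T, ΔS = Q_rev/T = 10283.4 / 77.4 = 133 J/K.

ΔS = 133 J/K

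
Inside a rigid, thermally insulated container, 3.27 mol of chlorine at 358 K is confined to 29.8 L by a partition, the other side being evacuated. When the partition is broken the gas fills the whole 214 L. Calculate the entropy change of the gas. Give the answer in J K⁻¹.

For an ideal gas in free expansion Q = 0 and W = 0, so T is unchanged.
Entropy is a state function; using a reversible isothermal path, ΔS_gas = nR ln(V₂/V₁) = 3.27 × 8.314 × ln(214/29.8) = 53.6 J/K.

ΔS_gas = 53.6 J/K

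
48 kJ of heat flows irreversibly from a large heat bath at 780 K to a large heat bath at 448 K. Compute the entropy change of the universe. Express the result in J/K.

ΔS_total = 45.6 J/K

ΔS_hot = −Q/T_H = −48000/780 = -61.54 J/K and ΔS_cold = +Q/T_C = 48000/448 = 107.1 J/K.
ΔS_total = -61.54 + 107.1 = 45.6 J/K, positive as the second law requires.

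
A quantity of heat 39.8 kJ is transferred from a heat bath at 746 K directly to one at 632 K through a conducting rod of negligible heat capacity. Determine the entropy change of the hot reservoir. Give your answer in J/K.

ΔS_hot = -53.4 J/K

The hot reservoir loses heat Q, so ΔS_hot = −Q/T_H = −39800/746 = -53.4 J/K.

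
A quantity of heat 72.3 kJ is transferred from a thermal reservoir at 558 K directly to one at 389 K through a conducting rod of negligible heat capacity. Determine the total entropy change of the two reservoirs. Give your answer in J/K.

ΔS_total = 56.3 J/K

ΔS_hot = −Q/T_H = −72300/558 = -129.6 J/K and ΔS_cold = +Q/T_C = 72300/389 = 185.9 J/K.
ΔS_total = -129.6 + 185.9 = 56.3 J/K, positive as the second law requires.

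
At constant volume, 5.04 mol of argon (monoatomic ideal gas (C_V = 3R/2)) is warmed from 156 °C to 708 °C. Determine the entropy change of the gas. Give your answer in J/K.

ΔS = 52 J/K

In kelvin: T₁ = 429.15 K, T₂ = 981.15 K. At constant volume, ΔS = nC_V ln(T₂/T₁) with C_V = 3R/2 = 12.47 J mol⁻¹ K⁻¹.
ΔS = 5.04 × 12.47 × ln(981.15/429.15) = 52 J/K.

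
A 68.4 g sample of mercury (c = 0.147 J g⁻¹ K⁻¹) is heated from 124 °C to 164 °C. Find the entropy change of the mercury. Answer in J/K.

In kelvin: T₁ = 397.15 K, T₂ = 437.15 K. ΔS = ∫dQ_rev/T = m c ln(T₂/T₁) = 68.4 × 0.147 × ln(437.15/397.15) = 0.965 J/K.

ΔS = 0.965 J/K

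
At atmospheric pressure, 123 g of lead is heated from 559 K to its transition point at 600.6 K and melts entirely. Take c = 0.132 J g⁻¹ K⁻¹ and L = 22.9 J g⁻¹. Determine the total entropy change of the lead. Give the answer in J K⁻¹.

Warming step: ΔS₁ = m c ln(T_tr/T_i) = 123 × 0.132 × ln(600.6/559) = 1.165 J/K.
Phase change: ΔS₂ = +mL/T_tr = 123 × 22.9 / 600.6 = 4.69 J/K.
ΔS_total = (1.165) + (4.69) = 5.86 J/K.

ΔS = 5.86 J/K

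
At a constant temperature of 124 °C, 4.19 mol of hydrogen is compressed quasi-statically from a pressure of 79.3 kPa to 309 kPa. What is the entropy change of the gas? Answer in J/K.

For an isothermal ideal gas ΔS_gas = nR ln(P₁/P₂) = 4.19 × 8.314 × ln(79.3/309) = -47.4 J/K.

ΔS_gas = -47.4 J/K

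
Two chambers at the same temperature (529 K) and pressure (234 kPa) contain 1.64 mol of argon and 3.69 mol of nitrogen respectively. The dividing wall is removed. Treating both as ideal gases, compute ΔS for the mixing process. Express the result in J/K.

Mole fractions: x_A = 1.64/5.33 = 0.308, x_B = 0.692.
ΔS_mix = −R(n_A ln x_A + n_B ln x_B) = −8.314 × (1.64 ln 0.308 + 3.69 ln 0.692) = 27.4 J/K.

ΔS_mix = 27.4 J/K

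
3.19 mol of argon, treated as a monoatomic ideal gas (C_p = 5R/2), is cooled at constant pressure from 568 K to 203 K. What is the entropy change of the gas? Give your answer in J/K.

At constant pressure, ΔS = nC_p ln(T₂/T₁) with C_p = 5R/2 = 20.79 J mol⁻¹ K⁻¹.
ΔS = 3.19 × 20.79 × ln(203/568) = -68.2 J/K.

ΔS = -68.2 J/K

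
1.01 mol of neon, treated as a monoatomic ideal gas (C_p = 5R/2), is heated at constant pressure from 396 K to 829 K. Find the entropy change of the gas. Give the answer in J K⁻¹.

At constant pressure, ΔS = nC_p ln(T₂/T₁) with C_p = 5R/2 = 20.79 J mol⁻¹ K⁻¹.
ΔS = 1.01 × 20.79 × ln(829/396) = 15.5 J/K.

ΔS = 15.5 J/K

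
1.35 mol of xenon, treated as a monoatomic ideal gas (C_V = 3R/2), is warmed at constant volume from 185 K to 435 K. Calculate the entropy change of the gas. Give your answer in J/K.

At constant volume, ΔS = nC_V ln(T₂/T₁) with C_V = 3R/2 = 12.47 J mol⁻¹ K⁻¹.
ΔS = 1.35 × 12.47 × ln(435/185) = 14.4 J/K.

ΔS = 14.4 J/K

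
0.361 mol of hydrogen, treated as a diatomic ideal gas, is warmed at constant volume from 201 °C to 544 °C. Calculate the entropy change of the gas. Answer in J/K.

In kelvin: T₁ = 474.15 K, T₂ = 817.15 K. At constant volume, ΔS = nC_V ln(T₂/T₁) with C_V = 5R/2 = 20.79 J mol⁻¹ K⁻¹.
ΔS = 0.361 × 20.79 × ln(817.15/474.15) = 4.08 J/K.

ΔS = 4.08 J/K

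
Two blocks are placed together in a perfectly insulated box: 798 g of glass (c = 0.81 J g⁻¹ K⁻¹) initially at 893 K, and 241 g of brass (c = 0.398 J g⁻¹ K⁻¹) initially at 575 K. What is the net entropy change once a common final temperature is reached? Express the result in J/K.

ΔS_total = 7.26 J/K

Energy balance: T_f = (m₁c₁T₁ + m₂c₂T₂)/(m₁c₁ + m₂c₂) = 851.91 K.
ΔS₁ = m₁c₁ ln(T_f/T₁) = 646.38 × ln(851.91/893) = -30.45 J/K.
ΔS₂ = m₂c₂ ln(T_f/T₂) = 95.918 × ln(851.91/575) = 37.71 J/K.
ΔS_total = -30.45 + 37.71 = 7.26 J/K.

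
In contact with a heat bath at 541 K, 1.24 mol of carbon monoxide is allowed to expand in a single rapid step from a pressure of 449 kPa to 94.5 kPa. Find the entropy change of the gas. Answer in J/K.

ΔS_gas = 16.1 J/K

Entropy is a state function, so ΔS_gas depends only on the end states.
For an isothermal ideal gas ΔS_gas = nR ln(P₁/P₂) = 1.24 × 8.314 × ln(449/94.5) = 16.1 J/K.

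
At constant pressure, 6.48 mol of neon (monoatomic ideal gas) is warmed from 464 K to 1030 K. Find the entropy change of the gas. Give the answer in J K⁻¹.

ΔS = 107 J/K

At constant pressure, ΔS = nC_p ln(T₂/T₁) with C_p = 5R/2 = 20.79 J mol⁻¹ K⁻¹.
ΔS = 6.48 × 20.79 × ln(1030/464) = 107 J/K.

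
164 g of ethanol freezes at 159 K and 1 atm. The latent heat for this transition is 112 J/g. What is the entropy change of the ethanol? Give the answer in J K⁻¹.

ΔS = -116 J/K

Heat released by the substance: Q = −mL = −164 × 112 = −18368 J.
At constant T, ΔS = Q_rev/T = −18368 / 159 = -116 J/K.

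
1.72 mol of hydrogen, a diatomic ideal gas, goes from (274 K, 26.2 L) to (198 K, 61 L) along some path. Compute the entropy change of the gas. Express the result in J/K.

Entropy is a state function: ΔS = nC_V ln(T₂/T₁) + nR ln(V₂/V₁), with C_V = 5R/2 = 20.79 J mol⁻¹ K⁻¹ for a diatomic ideal gas.
ΔS = 1.72 × [20.79 × ln(198/274) + 8.314 × ln(61/26.2)] = 0.471 J/K.

ΔS = 0.471 J/K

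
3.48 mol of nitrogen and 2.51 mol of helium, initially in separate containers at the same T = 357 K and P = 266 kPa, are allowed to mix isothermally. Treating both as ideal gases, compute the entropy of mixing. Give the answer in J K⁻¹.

Mole fractions: x_A = 3.48/5.99 = 0.581, x_B = 0.419.
ΔS_mix = −R(n_A ln x_A + n_B ln x_B) = −8.314 × (3.48 ln 0.581 + 2.51 ln 0.419) = 33.9 J/K.

ΔS_mix = 33.9 J/K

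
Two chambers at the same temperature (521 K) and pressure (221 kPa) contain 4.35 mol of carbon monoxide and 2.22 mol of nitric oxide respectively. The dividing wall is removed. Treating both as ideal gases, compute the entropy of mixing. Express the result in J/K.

Mole fractions: x_A = 4.35/6.57 = 0.662, x_B = 0.338.
ΔS_mix = −R(n_A ln x_A + n_B ln x_B) = −8.314 × (4.35 ln 0.662 + 2.22 ln 0.338) = 34.9 J/K.

ΔS_mix = 34.9 J/K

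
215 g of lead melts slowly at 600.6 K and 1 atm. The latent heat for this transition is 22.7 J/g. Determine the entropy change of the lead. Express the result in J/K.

Heat absorbed by the substance: Q = mL = 215 × 22.7 = 4880.5 J.
At constant T, ΔS = Q_rev/T = 4880.5 / 600.6 = 8.13 J/K.

ΔS = 8.13 J/K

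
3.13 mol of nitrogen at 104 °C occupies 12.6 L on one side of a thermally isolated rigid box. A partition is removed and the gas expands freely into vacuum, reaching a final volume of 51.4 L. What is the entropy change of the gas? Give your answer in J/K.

No heat is exchanged and no work is done, so the ideal-gas temperature stays constant.
Entropy is a state function; using a reversible isothermal path, ΔS_gas = nR ln(V₂/V₁) = 3.13 × 8.314 × ln(51.4/12.6) = 36.6 J/K.

ΔS_gas = 36.6 J/K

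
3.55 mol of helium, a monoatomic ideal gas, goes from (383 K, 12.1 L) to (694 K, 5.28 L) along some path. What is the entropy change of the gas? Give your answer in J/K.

ΔS = 1.84 J/K

Entropy is a state function: ΔS = nC_V ln(T₂/T₁) + nR ln(V₂/V₁), with C_V = 3R/2 = 12.47 J mol⁻¹ K⁻¹ for a monoatomic ideal gas.
ΔS = 3.55 × [12.47 × ln(694/383) + 8.314 × ln(5.28/12.1)] = 1.84 J/K.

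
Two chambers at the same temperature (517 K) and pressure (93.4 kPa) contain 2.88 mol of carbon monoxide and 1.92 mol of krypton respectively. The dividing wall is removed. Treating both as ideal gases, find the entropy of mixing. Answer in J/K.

Mole fractions: x_A = 2.88/4.8 = 0.6, x_B = 0.4.
ΔS_mix = −R(n_A ln x_A + n_B ln x_B) = −8.314 × (2.88 ln 0.6 + 1.92 ln 0.4) = 26.9 J/K.

ΔS_mix = 26.9 J/K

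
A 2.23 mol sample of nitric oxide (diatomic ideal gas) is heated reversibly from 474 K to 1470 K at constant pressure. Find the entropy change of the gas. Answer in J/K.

ΔS = 73.4 J/K

At constant pressure, ΔS = nC_p ln(T₂/T₁) with C_p = 7R/2 = 29.1 J mol⁻¹ K⁻¹.
ΔS = 2.23 × 29.1 × ln(1470/474) = 73.4 J/K.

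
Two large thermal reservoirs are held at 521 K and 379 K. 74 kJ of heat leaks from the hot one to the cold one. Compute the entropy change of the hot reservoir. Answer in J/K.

ΔS_hot = -142 J/K

The hot reservoir loses heat Q, so ΔS_hot = −Q/T_H = −74000/521 = -142 J/K.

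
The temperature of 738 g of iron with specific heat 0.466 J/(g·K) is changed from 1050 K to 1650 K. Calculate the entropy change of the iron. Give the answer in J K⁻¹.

ΔS = 155 J/K

ΔS = ∫dQ_rev/T = m c ln(T₂/T₁) = 738 × 0.466 × ln(1650/1050) = 155 J/K.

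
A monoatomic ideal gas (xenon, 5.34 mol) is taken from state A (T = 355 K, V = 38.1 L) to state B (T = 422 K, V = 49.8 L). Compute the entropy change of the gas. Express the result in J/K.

ΔS = 23.4 J/K

Entropy is a state function: ΔS = nC_V ln(T₂/T₁) + nR ln(V₂/V₁), with C_V = 3R/2 = 12.47 J mol⁻¹ K⁻¹ for a monoatomic ideal gas.
ΔS = 5.34 × [12.47 × ln(422/355) + 8.314 × ln(49.8/38.1)] = 23.4 J/K.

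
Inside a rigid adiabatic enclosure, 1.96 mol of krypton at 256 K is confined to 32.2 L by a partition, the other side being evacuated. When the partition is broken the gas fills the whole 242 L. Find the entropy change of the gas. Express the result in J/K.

No heat is exchanged and no work is done, so the ideal-gas temperature stays constant.
Entropy is a state function; using a reversible isothermal path, ΔS_gas = nR ln(V₂/V₁) = 1.96 × 8.314 × ln(242/32.2) = 32.9 J/K.

ΔS_gas = 32.9 J/K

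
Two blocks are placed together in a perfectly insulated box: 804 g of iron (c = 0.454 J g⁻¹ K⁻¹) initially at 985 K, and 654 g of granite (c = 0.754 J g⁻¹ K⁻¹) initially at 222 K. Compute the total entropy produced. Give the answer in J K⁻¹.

ΔS_total = 229 J/K

Energy balance: T_f = (m₁c₁T₁ + m₂c₂T₂)/(m₁c₁ + m₂c₂) = 546.55 K.
ΔS₁ = m₁c₁ ln(T_f/T₁) = 365.016 × ln(546.55/985) = -215 J/K.
ΔS₂ = m₂c₂ ln(T_f/T₂) = 493.116 × ln(546.55/222) = 444.3 J/K.
ΔS_total = -215 + 444.3 = 229 J/K.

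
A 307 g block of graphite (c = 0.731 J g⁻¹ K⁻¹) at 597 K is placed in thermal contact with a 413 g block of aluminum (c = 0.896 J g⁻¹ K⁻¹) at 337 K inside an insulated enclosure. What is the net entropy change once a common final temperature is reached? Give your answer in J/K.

ΔS_total = 23.6 J/K

Energy balance: T_f = (m₁c₁T₁ + m₂c₂T₂)/(m₁c₁ + m₂c₂) = 435.15 K.
ΔS₁ = m₁c₁ ln(T_f/T₁) = 224.417 × ln(435.15/597) = -70.97 J/K.
ΔS₂ = m₂c₂ ln(T_f/T₂) = 370.048 × ln(435.15/337) = 94.59 J/K.
ΔS_total = -70.97 + 94.59 = 23.6 J/K.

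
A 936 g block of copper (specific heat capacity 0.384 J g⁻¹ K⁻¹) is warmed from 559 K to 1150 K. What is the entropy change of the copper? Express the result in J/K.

ΔS = ∫dQ_rev/T = m c ln(T₂/T₁) = 936 × 0.384 × ln(1150/559) = 259 J/K.

ΔS = 259 J/K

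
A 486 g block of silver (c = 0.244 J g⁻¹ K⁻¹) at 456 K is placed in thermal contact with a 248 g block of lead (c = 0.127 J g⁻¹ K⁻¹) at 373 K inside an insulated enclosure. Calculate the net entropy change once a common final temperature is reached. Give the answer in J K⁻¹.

ΔS_total = 0.483 J/K

Energy balance: T_f = (m₁c₁T₁ + m₂c₂T₂)/(m₁c₁ + m₂c₂) = 438.58 K.
ΔS₁ = m₁c₁ ln(T_f/T₁) = 118.584 × ln(438.58/456) = -4.6185 J/K.
ΔS₂ = m₂c₂ ln(T_f/T₂) = 31.496 × ln(438.58/373) = 5.1013 J/K.
ΔS_total = -4.6185 + 5.1013 = 0.483 J/K.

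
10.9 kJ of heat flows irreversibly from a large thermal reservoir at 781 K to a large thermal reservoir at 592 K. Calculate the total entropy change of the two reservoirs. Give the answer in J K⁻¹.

ΔS_total = 4.46 J/K

ΔS_hot = −Q/T_H = −10900/781 = -13.956 J/K and ΔS_cold = +Q/T_C = 10900/592 = 18.412 J/K.
ΔS_total = -13.956 + 18.412 = 4.46 J/K, positive as the second law requires.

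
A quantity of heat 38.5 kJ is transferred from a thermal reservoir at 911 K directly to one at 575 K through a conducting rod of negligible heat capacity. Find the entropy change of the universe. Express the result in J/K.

ΔS_hot = −Q/T_H = −38500/911 = -42.26 J/K and ΔS_cold = +Q/T_C = 38500/575 = 66.96 J/K.
ΔS_total = -42.26 + 66.96 = 24.7 J/K, positive as the second law requires.

ΔS_total = 24.7 J/K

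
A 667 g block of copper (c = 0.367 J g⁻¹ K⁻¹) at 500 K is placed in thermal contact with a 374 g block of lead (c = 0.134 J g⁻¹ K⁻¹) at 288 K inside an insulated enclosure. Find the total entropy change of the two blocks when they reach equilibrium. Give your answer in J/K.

ΔS_total = 5.59 J/K

Energy balance: T_f = (m₁c₁T₁ + m₂c₂T₂)/(m₁c₁ + m₂c₂) = 463.97 K.
ΔS₁ = m₁c₁ ln(T_f/T₁) = 244.789 × ln(463.97/500) = -18.31 J/K.
ΔS₂ = m₂c₂ ln(T_f/T₂) = 50.116 × ln(463.97/288) = 23.9 J/K.
ΔS_total = -18.31 + 23.9 = 5.59 J/K.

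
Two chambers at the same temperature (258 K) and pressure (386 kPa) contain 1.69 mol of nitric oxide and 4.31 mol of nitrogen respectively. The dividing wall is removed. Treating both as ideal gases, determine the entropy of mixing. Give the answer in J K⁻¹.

ΔS_mix = 29.7 J/K

Mole fractions: x_A = 1.69/6 = 0.282, x_B = 0.718.
ΔS_mix = −R(n_A ln x_A + n_B ln x_B) = −8.314 × (1.69 ln 0.282 + 4.31 ln 0.718) = 29.7 J/K.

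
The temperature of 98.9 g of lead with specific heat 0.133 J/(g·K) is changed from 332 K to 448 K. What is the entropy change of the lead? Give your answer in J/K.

ΔS = 3.94 J/K

ΔS = ∫dQ_rev/T = m c ln(T₂/T₁) = 98.9 × 0.133 × ln(448/332) = 3.94 J/K.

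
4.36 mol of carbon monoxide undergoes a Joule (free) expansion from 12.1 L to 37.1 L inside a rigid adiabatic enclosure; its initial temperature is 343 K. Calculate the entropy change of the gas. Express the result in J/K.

ΔS_gas = 40.6 J/K

No heat is exchanged and no work is done, so the ideal-gas temperature stays constant.
Entropy is a state function; using a reversible isothermal path, ΔS_gas = nR ln(V₂/V₁) = 4.36 × 8.314 × ln(37.1/12.1) = 40.6 J/K.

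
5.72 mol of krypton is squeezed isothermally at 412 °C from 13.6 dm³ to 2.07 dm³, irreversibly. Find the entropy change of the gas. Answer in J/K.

ΔS_gas = -89.5 J/K

Entropy is a state function, so ΔS_gas depends only on the end states.
For an isothermal ideal gas ΔS_gas = nR ln(V₂/V₁) = 5.72 × 8.314 × ln(2.07/13.6) = -89.5 J/K.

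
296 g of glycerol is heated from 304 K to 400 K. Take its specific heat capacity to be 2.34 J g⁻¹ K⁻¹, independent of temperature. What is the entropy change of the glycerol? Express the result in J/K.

ΔS = ∫dQ_rev/T = m c ln(T₂/T₁) = 296 × 2.34 × ln(400/304) = 190 J/K.

ΔS = 190 J/K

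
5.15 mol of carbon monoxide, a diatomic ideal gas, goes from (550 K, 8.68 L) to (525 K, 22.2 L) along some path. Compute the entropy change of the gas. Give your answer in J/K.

ΔS = 35.2 J/K

Entropy is a state function: ΔS = nC_V ln(T₂/T₁) + nR ln(V₂/V₁), with C_V = 5R/2 = 20.79 J mol⁻¹ K⁻¹ for a diatomic ideal gas.
ΔS = 5.15 × [20.79 × ln(525/550) + 8.314 × ln(22.2/8.68)] = 35.2 J/K.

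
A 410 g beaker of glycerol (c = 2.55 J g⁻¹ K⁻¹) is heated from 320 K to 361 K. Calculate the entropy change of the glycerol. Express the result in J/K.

ΔS = 126 J/K

ΔS = ∫dQ_rev/T = m c ln(T₂/T₁) = 410 × 2.55 × ln(361/320) = 126 J/K.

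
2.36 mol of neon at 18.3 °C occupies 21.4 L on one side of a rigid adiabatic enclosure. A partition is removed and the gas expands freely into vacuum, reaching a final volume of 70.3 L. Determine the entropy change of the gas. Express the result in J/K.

For an ideal gas in free expansion Q = 0 and W = 0, so T is unchanged.
Entropy is a state function; using a reversible isothermal path, ΔS_gas = nR ln(V₂/V₁) = 2.36 × 8.314 × ln(70.3/21.4) = 23.3 J/K.

ΔS_gas = 23.3 J/K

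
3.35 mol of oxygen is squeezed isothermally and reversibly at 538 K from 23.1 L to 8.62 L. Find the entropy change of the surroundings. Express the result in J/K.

ΔS_surr = 27.5 J/K

For an isothermal ideal gas ΔS_gas = nR ln(V₂/V₁) = 3.35 × 8.314 × ln(8.62/23.1) = -27.5 J/K.
The process is reversible, so ΔS_surr = −ΔS_gas = 27.5 J/K and ΔS_universe = 0.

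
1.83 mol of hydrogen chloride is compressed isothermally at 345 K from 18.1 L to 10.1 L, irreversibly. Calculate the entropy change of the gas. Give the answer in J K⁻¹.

ΔS_gas = -8.88 J/K

Entropy is a state function, so ΔS_gas depends only on the end states.
For an isothermal ideal gas ΔS_gas = nR ln(V₂/V₁) = 1.83 × 8.314 × ln(10.1/18.1) = -8.88 J/K.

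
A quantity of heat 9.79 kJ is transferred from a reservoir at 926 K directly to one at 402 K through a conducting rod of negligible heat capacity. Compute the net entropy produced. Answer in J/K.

ΔS_hot = −Q/T_H = −9790/926 = -10.57 J/K and ΔS_cold = +Q/T_C = 9790/402 = 24.35 J/K.
ΔS_total = -10.57 + 24.35 = 13.8 J/K, positive as the second law requires.

ΔS_total = 13.8 J/K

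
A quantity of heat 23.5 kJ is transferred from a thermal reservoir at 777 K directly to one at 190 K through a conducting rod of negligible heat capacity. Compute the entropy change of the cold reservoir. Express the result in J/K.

ΔS_cold = 124 J/K

The cold reservoir gains heat Q, so ΔS_cold = +Q/T_C = 23500/190 = 124 J/K.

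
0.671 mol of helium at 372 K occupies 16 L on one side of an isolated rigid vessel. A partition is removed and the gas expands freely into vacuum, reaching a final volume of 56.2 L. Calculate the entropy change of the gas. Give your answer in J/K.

ΔS_gas = 7.01 J/K

For an ideal gas in free expansion Q = 0 and W = 0, so T is unchanged.
Entropy is a state function; using a reversible isothermal path, ΔS_gas = nR ln(V₂/V₁) = 0.671 × 8.314 × ln(56.2/16) = 7.01 J/K.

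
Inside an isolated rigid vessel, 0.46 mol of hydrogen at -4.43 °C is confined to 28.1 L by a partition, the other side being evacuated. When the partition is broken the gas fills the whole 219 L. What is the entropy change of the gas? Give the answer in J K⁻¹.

For an ideal gas in free expansion Q = 0 and W = 0, so T is unchanged.
Entropy is a state function; using a reversible isothermal path, ΔS_gas = nR ln(V₂/V₁) = 0.46 × 8.314 × ln(219/28.1) = 7.85 J/K.

ΔS_gas = 7.85 J/K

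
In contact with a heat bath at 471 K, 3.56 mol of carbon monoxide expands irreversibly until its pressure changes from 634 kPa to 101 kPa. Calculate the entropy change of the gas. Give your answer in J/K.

Entropy is a state function, so ΔS_gas depends only on the end states.
For an isothermal ideal gas ΔS_gas = nR ln(P₁/P₂) = 3.56 × 8.314 × ln(634/101) = 54.4 J/K.

ΔS_gas = 54.4 J/K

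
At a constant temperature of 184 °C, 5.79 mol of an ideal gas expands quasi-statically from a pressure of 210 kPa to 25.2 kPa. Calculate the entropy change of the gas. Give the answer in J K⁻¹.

For an isothermal ideal gas ΔS_gas = nR ln(P₁/P₂) = 5.79 × 8.314 × ln(210/25.2) = 102 J/K.

ΔS_gas = 102 J/K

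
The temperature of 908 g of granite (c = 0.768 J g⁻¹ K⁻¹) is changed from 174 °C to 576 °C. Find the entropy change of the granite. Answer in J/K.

ΔS = 447 J/K

In kelvin: T₁ = 447.15 K, T₂ = 849.15 K. ΔS = ∫dQ_rev/T = m c ln(T₂/T₁) = 908 × 0.768 × ln(849.15/447.15) = 447 J/K.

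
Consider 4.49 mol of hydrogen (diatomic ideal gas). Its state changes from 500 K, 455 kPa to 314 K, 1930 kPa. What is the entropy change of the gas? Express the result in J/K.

ΔS = nC_p ln(T₂/T₁) − nR ln(P₂/P₁), with C_p = 7R/2 = 29.1 J mol⁻¹ K⁻¹ for a diatomic ideal gas.
ΔS = 4.49 × [29.1 × ln(314/500) − 8.314 × ln(1930/455)] = -115 J/K.

ΔS = -115 J/K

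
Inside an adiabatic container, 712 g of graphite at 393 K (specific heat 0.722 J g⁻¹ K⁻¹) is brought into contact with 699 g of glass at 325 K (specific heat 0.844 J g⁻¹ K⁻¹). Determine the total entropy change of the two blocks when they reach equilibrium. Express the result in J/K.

ΔS_total = 4.97 J/K

Energy balance: T_f = (m₁c₁T₁ + m₂c₂T₂)/(m₁c₁ + m₂c₂) = 356.66 K.
ΔS₁ = m₁c₁ ln(T_f/T₁) = 514.064 × ln(356.66/393) = -49.874 J/K.
ΔS₂ = m₂c₂ ln(T_f/T₂) = 589.956 × ln(356.66/325) = 54.846 J/K.
ΔS_total = -49.874 + 54.846 = 4.97 J/K.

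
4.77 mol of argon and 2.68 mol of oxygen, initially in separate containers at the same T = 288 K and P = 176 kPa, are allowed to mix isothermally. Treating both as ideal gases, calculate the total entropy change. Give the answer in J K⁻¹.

Mole fractions: x_A = 4.77/7.45 = 0.64, x_B = 0.36.
ΔS_mix = −R(n_A ln x_A + n_B ln x_B) = −8.314 × (4.77 ln 0.64 + 2.68 ln 0.36) = 40.5 J/K.

ΔS_mix = 40.5 J/K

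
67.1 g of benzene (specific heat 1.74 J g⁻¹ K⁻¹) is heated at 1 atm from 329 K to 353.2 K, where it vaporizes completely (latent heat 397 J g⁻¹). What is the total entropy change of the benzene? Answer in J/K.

Warming step: ΔS₁ = m c ln(T_tr/T_i) = 67.1 × 1.74 × ln(353.2/329) = 8.287 J/K.
Phase change: ΔS₂ = +mL/T_tr = 67.1 × 397 / 353.2 = 75.42 J/K.
ΔS_total = (8.287) + (75.42) = 83.7 J/K.

ΔS = 83.7 J/K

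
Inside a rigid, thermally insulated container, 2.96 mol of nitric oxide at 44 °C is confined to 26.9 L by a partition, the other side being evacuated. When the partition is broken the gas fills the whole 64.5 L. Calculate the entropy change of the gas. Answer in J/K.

ΔS_gas = 21.5 J/K

No heat is exchanged and no work is done, so the ideal-gas temperature stays constant.
Entropy is a state function; using a reversible isothermal path, ΔS_gas = nR ln(V₂/V₁) = 2.96 × 8.314 × ln(64.5/26.9) = 21.5 J/K.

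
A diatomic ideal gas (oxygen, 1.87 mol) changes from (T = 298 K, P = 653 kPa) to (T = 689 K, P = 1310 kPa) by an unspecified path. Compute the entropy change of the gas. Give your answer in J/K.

ΔS = nC_p ln(T₂/T₁) − nR ln(P₂/P₁), with C_p = 7R/2 = 29.1 J mol⁻¹ K⁻¹ for a diatomic ideal gas.
ΔS = 1.87 × [29.1 × ln(689/298) − 8.314 × ln(1310/653)] = 34.8 J/K.

ΔS = 34.8 J/K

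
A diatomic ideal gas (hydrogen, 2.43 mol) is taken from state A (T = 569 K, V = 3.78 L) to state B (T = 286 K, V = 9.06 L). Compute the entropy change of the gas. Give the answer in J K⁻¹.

ΔS = -17.1 J/K

Entropy is a state function: ΔS = nC_V ln(T₂/T₁) + nR ln(V₂/V₁), with C_V = 5R/2 = 20.79 J mol⁻¹ K⁻¹ for a diatomic ideal gas.
ΔS = 2.43 × [20.79 × ln(286/569) + 8.314 × ln(9.06/3.78)] = -17.1 J/K.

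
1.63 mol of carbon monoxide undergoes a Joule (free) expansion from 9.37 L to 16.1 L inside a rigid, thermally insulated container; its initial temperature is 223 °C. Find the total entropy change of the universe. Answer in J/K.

ΔS_universe = 7.34 J/K

No heat is exchanged and no work is done, so the ideal-gas temperature stays constant.
Entropy is a state function; using a reversible isothermal path, ΔS_gas = nR ln(V₂/V₁) = 1.63 × 8.314 × ln(16.1/9.37) = 7.34 J/K.
The insulated surroundings exchange no heat, so ΔS_surr = 0 and ΔS_universe = ΔS_gas.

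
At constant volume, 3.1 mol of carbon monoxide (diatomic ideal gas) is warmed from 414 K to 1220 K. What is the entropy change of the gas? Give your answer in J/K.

At constant volume, ΔS = nC_V ln(T₂/T₁) with C_V = 5R/2 = 20.79 J mol⁻¹ K⁻¹.
ΔS = 3.1 × 20.79 × ln(1220/414) = 69.6 J/K.

ΔS = 69.6 J/K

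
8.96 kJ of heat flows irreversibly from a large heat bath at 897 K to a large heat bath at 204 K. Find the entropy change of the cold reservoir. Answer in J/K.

ΔS_cold = 43.9 J/K

The cold reservoir gains heat Q, so ΔS_cold = +Q/T_C = 8960/204 = 43.9 J/K.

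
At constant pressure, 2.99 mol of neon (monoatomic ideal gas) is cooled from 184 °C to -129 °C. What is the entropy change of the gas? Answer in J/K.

ΔS = -71.7 J/K

In kelvin: T₁ = 457.15 K, T₂ = 144.15 K. At constant pressure, ΔS = nC_p ln(T₂/T₁) with C_p = 5R/2 = 20.79 J mol⁻¹ K⁻¹.
ΔS = 2.99 × 20.79 × ln(144.15/457.15) = -71.7 J/K.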